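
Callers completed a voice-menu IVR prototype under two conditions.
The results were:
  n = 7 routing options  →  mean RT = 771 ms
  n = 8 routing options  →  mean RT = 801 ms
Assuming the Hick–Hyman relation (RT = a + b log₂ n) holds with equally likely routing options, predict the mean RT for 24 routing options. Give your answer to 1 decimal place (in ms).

1047.8 ms

With log₂ n on the abscissa the relation is linear; from the two conditions:
  b = (801 − 771) / (log₂ 8 − log₂ 7) = 30 / (3 − 2.8074) = 155.727 ms/bit
  a = 771 − 155.727 × 2.8074 = 333.820 ms
Then RT(24) = 333.820 + 155.727 × log₂ 24 = 333.820 + 155.727 × 4.5850 ≈ 1047.821 ms.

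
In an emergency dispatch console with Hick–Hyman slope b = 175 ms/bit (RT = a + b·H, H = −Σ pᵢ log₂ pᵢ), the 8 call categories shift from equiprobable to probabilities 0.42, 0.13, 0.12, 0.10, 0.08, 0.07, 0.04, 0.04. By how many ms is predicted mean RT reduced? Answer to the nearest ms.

The RT saving is b·ΔH. Equiprobable H₀ = log₂(8) = 3.0000 bits; with the given probabilities H = 2.5391 bits.
b·(H₀ − H) = 175 × (3.0000 − 2.5391) = 80.65 ms.

81 ms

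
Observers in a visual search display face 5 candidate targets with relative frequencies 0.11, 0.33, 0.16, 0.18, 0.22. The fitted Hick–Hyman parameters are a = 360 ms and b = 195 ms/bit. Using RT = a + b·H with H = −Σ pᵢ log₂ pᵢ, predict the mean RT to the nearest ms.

Entropy contributions −pᵢ log₂ pᵢ: 0.3503, 0.5278, 0.4230, 0.4453, 0.4806; sum H = 2.2270 bits.
RT = a + bH = 360 + 195·2.2270 = 794.27 ms.

794 ms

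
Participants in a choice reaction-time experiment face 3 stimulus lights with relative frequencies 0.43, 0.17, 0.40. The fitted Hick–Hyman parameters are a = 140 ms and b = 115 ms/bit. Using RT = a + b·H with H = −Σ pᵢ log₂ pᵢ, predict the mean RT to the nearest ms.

Entropy contributions −pᵢ log₂ pᵢ: 0.5236, 0.4346, 0.5288; sum H = 1.4869 bits.
RT = a + bH = 140 + 115·1.4869 = 311.00 ms.

311 ms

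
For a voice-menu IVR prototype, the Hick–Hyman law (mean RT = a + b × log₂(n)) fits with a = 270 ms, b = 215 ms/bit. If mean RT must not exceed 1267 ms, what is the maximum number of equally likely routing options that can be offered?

24

Information budget: (1267 − 270)/215 = 4.6372 bits, so n ≤ 2^4.6372 = 24.885 → at most 24.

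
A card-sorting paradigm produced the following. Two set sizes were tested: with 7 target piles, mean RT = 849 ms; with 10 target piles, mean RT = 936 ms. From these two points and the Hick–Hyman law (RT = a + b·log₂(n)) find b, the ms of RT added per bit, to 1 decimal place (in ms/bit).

b = (RT₂ − RT₁)/(log₂ n₂ − log₂ n₁) = (936 − 849)/(3.3219 − 2.8074) = 169.072 ms/bit.

169.1 ms/bit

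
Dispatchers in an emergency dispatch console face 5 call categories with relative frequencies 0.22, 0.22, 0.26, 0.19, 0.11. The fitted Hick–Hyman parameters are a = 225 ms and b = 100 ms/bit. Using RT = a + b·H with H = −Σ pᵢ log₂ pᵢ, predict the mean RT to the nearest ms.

452 ms

Entropy contributions −pᵢ log₂ pᵢ: 0.4806, 0.4806, 0.5053, 0.4552, 0.3503; sum H = 2.2719 bits.
RT = a + bH = 225 + 100·2.2719 = 452.19 ms.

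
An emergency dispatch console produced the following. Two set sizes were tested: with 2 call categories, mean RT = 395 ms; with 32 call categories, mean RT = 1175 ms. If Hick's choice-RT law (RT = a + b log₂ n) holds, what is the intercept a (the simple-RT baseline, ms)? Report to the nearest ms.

Slope: b = (1175 − 395) / (log₂ 32 − log₂ 2) = 780/4.0000 = 195 ms/bit.
a = RT₁ − b·log₂ n₁ = 395 − 195 × 1 = 200.000 ms.

200 ms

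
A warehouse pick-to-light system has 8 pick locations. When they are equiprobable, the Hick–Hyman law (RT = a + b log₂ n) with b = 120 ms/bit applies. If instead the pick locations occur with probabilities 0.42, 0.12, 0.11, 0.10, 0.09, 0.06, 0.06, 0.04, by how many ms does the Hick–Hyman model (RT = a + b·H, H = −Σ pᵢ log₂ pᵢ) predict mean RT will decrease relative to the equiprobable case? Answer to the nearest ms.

53 ms

The RT saving is b·ΔH. Equiprobable H₀ = log₂(8) = 3.0000 bits; with the given probabilities H = 2.5607 bits.
b·(H₀ − H) = 120 × (3.0000 − 2.5607) = 52.72 ms.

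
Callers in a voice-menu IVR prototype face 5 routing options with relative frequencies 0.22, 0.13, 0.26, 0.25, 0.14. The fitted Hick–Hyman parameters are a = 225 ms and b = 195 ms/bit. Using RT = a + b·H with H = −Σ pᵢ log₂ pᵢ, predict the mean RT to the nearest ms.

667 ms

Entropy contributions −pᵢ log₂ pᵢ: 0.4806, 0.3826, 0.5053, 0.5000, 0.3971; sum H = 2.2656 bits.
RT = a + bH = 225 + 195·2.2656 = 666.80 ms.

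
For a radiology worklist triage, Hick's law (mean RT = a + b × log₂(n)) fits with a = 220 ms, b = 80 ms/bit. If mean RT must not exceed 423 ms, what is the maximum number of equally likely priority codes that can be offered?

5

80·log₂ n ≤ 423 − 220 = 203, giving log₂ n ≤ 2.5375 and n ≤ 5.806. The largest whole number is 5.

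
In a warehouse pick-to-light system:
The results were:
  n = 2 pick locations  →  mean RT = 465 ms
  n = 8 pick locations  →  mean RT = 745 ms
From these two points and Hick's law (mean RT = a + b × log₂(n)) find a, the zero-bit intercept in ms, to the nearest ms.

Slope: b = (745 − 465) / (log₂ 8 − log₂ 2) = 280/2.0000 = 140 ms/bit.
a = RT₁ − b·log₂ n₁ = 465 − 140 × 1 = 325.000 ms.

325 ms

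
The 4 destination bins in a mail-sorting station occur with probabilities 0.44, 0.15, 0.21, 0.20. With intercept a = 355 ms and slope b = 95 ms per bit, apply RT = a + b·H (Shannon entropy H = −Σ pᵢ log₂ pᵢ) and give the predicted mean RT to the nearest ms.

533 ms

H = 0.44·log₂(1/0.44) + 0.15·log₂(1/0.15) + 0.21·log₂(1/0.21) + 0.20·log₂(1/0.20) = 1.8689 bits.
RT = 355 + 95 × 1.8689 = 532.55 ms.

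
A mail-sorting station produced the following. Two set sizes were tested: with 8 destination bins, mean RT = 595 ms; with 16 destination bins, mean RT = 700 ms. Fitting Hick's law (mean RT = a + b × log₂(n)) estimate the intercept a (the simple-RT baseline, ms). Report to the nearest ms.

280 ms

b = (RT₂ − RT₁)/(log₂ n₂ − log₂ n₁) = (700 − 595)/(4 − 3) = 105 ms/bit.
Intercept: a = 595 − 105·log₂(8) = 280.000 ms.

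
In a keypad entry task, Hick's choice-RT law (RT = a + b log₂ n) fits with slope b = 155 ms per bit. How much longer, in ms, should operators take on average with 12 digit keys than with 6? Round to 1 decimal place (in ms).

155.0 ms

Only the slope matters, since a is common to both: ΔRT = b·log₂(n₂/n₁).
log₂(12) − log₂(6) = log₂(12/6) = log₂(2) = 1.
ΔRT = 155 × 1.0000 = 155.000 ms.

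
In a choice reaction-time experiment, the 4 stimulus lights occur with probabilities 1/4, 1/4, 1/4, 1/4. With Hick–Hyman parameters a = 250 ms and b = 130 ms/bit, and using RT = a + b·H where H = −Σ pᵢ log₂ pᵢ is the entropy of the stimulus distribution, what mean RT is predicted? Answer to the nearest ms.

H = −Σ pᵢ log₂ pᵢ = 0.25·2 + 0.25·2 + 0.25·2 + 0.25·2 = 2.000 bits.
RT = 250 + 130 × 2.000 = 510.00 ms.

510 ms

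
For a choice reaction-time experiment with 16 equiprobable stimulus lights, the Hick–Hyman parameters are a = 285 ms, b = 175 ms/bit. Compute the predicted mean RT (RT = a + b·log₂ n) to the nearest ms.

985 ms

log₂(16) = 4 bits, so RT = 285 + 175 × 4 ≈ 985.000 ms.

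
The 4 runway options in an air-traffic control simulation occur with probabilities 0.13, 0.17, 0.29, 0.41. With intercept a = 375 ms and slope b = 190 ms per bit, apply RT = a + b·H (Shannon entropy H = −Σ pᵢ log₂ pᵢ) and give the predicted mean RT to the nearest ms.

H = 0.13·log₂(1/0.13) + 0.17·log₂(1/0.17) + 0.29·log₂(1/0.29) + 0.41·log₂(1/0.41) = 1.8625 bits.
RT = 375 + 190 × 1.8625 = 728.88 ms.

729 ms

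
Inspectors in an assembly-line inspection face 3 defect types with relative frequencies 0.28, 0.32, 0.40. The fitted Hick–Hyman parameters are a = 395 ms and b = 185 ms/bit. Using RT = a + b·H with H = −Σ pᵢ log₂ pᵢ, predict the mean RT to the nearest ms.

Entropy contributions −pᵢ log₂ pᵢ: 0.5142, 0.5260, 0.5288; sum H = 1.5690 bits.
RT = a + bH = 395 + 185·1.5690 = 685.27 ms.

685 ms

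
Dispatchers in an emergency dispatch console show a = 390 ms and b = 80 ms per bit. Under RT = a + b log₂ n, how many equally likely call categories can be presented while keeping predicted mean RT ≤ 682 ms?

Information budget: (682 − 390)/80 = 3.6500 bits, so n ≤ 2^3.6500 = 12.553 → at most 12.

12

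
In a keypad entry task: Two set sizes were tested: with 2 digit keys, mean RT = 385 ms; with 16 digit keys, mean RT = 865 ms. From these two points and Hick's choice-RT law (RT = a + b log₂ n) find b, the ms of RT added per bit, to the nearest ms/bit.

160 ms/bit

The slope on a log₂ axis is (865 − 385) / (4 − 1) = 160 ms/bit.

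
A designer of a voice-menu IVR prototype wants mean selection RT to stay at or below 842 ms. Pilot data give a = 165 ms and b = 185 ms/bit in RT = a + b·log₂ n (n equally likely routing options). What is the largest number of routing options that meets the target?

12

Set 165 + 185·log₂ n ≤ 842 → log₂ n ≤ (842 − 165)/185 = 3.6595.
So n ≤ 2^3.6595 = 12.636; the largest integer n is 12.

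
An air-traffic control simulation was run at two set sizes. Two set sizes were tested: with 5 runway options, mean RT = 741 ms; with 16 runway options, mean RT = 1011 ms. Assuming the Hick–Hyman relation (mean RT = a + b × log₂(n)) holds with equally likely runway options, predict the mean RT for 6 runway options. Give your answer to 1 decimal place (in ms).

783.3 ms

Fit slope and intercept:
  b = (1011 − 741) / (log₂ 16 − log₂ 5) = 270 / (4 − 2.3219) = 160.899 ms/bit
  a = 741 − 160.899 × 2.3219 = 367.404 ms
Then RT(6) = 367.404 + 160.899 × log₂ 6 = 367.404 + 160.899 × 2.5850 ≈ 783.322 ms.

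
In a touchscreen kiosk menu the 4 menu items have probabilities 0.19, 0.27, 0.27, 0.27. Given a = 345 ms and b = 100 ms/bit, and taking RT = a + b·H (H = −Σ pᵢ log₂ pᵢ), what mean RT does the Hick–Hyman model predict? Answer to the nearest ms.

544 ms

H = 0.19·log₂(1/0.19) + 0.27·log₂(1/0.27) + 0.27·log₂(1/0.27) + 0.27·log₂(1/0.27) = 1.9853 bits.
RT = 345 + 100 × 1.9853 = 543.53 ms.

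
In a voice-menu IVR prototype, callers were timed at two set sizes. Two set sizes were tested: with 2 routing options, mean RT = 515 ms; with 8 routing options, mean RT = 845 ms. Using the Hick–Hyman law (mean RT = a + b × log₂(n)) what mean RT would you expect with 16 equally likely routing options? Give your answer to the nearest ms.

RT is linear in log₂ n, so two points fix the line:
  b = (845 − 515) / (log₂ 8 − log₂ 2) = 330 / (3 − 1) = 165 ms/bit
  a = 515 − 165 × 1 = 350 ms
Then RT(16) = 350 + 165 × log₂ 16 = 350 + 165 × 4 ≈ 1010.000 ms.

1010 ms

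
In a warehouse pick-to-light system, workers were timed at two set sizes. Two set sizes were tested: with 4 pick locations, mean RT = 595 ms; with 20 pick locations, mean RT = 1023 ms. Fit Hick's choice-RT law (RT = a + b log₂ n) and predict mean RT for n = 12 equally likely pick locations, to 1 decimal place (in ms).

With log₂ n on the abscissa the relation is linear; from the two conditions:
  b = (1023 − 595) / (log₂ 20 − log₂ 4) = 428 / (4.3219 − 2) = 184.330 ms/bit
  a = 595 − 184.330 × 2 = 226.341 ms
Then RT(12) = 226.341 + 184.330 × log₂ 12 = 226.341 + 184.330 × 3.5850 ≈ 887.155 ms.

887.2 ms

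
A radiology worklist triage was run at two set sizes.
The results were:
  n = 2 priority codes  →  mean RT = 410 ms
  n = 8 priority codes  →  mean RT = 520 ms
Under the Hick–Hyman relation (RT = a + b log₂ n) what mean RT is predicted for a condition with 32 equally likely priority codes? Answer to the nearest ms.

630 ms

Solve the two-equation system in a and b:
  b = (520 − 410) / (log₂ 8 − log₂ 2) = 110 / (3 − 1) = 55 ms/bit
  a = 410 − 55 × 1 = 355 ms
Then RT(32) = 355 + 55 × log₂ 32 = 355 + 55 × 5 ≈ 630.000 ms.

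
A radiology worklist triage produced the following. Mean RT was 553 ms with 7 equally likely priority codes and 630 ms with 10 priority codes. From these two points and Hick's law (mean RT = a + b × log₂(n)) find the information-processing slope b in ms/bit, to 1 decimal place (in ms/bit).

149.6 ms/bit

Slope: b = (630 − 553) / (log₂ 10 − log₂ 7) = 77/0.5146 = 149.639 ms/bit.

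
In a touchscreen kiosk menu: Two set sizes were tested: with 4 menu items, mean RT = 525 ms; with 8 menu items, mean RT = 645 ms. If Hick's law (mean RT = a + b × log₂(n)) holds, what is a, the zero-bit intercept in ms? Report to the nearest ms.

Slope: b = (645 − 525) / (log₂ 8 − log₂ 4) = 120/1.0000 = 120 ms/bit.
Intercept: a = 525 − 120·log₂(4) = 285.000 ms.

285 ms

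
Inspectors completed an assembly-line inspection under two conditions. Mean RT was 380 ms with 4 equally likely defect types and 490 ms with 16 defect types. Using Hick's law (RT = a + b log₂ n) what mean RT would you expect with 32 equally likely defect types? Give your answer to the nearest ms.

With log₂ n on the abscissa the relation is linear; from the two conditions:
  b = (490 − 380) / (log₂ 16 − log₂ 4) = 110 / (4 − 2) = 55 ms/bit
  a = 380 − 55 × 2 = 270 ms
Then RT(32) = 270 + 55 × log₂ 32 = 270 + 55 × 5 ≈ 545.000 ms.

545 ms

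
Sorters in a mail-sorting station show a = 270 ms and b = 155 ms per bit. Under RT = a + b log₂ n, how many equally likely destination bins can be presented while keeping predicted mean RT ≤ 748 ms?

155·log₂ n ≤ 748 − 270 = 478, giving log₂ n ≤ 3.0839 and n ≤ 8.479. The largest whole number is 8.

8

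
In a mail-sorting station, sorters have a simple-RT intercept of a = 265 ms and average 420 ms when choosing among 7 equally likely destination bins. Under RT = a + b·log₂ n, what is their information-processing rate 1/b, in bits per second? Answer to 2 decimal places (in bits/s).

18.11 bits/s

b = (420 − 265)/log₂ 7 = 155/2.8074 = 55.212 ms per bit = 0.05521 s/bit; the reciprocal is 18.112 bits/s.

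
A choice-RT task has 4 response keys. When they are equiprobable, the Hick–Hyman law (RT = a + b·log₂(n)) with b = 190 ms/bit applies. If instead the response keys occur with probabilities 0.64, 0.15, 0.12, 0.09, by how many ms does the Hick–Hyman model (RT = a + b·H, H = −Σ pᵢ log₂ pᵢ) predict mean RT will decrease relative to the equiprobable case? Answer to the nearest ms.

95 ms

Equiprobable entropy H₀ = log₂ 4 = 2.0000 bits.
Skewed entropy H = −Σ pᵢ log₂ pᵢ = 1.5023 bits.
ΔRT = b·(H₀ − H) = 190 × 0.4977 = 94.56 ms.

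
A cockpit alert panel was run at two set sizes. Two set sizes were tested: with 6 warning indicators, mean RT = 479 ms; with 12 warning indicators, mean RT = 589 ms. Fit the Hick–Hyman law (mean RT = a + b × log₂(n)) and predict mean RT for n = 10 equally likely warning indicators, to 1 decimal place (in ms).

560.1 ms

Solve the two-equation system in a and b:
  b = (589 − 479) / (log₂ 12 − log₂ 6) = 110 / (3.5850 − 2.5850) = 110.000 ms/bit
  a = 479 − 110.000 × 2.5850 = 194.654 ms
Then RT(10) = 194.654 + 110.000 × log₂ 10 = 194.654 + 110.000 × 3.3219 ≈ 560.066 ms.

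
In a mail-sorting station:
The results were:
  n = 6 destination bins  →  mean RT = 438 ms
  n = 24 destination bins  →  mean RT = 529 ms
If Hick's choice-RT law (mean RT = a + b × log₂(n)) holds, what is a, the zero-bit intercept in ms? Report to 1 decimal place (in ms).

320.4 ms

b = (RT₂ − RT₁)/(log₂ n₂ − log₂ n₁) = (529 − 438)/(4.5850 − 2.5850) = 45.500 ms/bit.
Intercept: a = 438 − 45.500·log₂(6) = 320.384 ms.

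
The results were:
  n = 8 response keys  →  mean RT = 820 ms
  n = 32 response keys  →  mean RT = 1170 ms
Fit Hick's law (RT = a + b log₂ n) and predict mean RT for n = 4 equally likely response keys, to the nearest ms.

Fit slope and intercept:
  b = (1170 − 820) / (log₂ 32 − log₂ 8) = 350 / (5 − 3) = 175 ms/bit
  a = 820 − 175 × 3 = 295 ms
Then RT(4) = 295 + 175 × log₂ 4 = 295 + 175 × 2 ≈ 645.000 ms.

645 ms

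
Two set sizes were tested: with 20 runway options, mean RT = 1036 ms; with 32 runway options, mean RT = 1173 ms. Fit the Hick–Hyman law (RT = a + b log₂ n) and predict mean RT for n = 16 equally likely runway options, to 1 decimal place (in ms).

971.0 ms

Fit slope and intercept:
  b = (1173 − 1036) / (log₂ 32 − log₂ 20) = 137 / (5 − 4.3219) = 202.043 ms/bit
  a = 1036 − 202.043 × 4.3219 = 162.783 ms
Then RT(16) = 162.783 + 202.043 × log₂ 16 = 162.783 + 202.043 × 4 ≈ 970.957 ms.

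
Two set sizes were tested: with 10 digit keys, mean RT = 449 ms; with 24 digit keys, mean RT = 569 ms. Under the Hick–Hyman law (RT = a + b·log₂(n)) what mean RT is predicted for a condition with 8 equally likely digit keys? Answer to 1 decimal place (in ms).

Fit slope and intercept:
  b = (569 − 449) / (log₂ 24 − log₂ 10) = 120 / (4.5850 − 3.3219) = 95.009 ms/bit
  a = 449 − 95.009 × 3.3219 = 133.386 ms
Then RT(8) = 133.386 + 95.009 × log₂ 8 = 133.386 + 95.009 × 3 ≈ 418.414 ms.

418.4 ms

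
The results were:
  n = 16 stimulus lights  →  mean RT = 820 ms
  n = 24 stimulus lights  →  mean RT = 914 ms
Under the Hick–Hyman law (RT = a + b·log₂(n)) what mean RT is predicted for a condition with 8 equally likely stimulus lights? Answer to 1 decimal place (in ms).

659.3 ms

Solve the two-equation system in a and b:
  b = (914 − 820) / (log₂ 24 − log₂ 16) = 94 / (4.5850 − 4) = 160.694 ms/bit
  a = 820 − 160.694 × 4 = 177.224 ms
Then RT(8) = 177.224 + 160.694 × log₂ 8 = 177.224 + 160.694 × 3 ≈ 659.306 ms.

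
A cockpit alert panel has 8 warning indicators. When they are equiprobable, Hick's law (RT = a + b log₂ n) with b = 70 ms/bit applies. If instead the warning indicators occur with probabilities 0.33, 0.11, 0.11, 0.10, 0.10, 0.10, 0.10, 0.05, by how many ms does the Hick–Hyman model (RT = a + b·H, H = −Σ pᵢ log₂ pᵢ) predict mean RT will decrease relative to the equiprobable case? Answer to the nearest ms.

The RT saving is b·ΔH. Equiprobable H₀ = log₂(8) = 3.0000 bits; with the given probabilities H = 2.7733 bits.
b·(H₀ − H) = 70 × (3.0000 − 2.7733) = 15.87 ms.

16 ms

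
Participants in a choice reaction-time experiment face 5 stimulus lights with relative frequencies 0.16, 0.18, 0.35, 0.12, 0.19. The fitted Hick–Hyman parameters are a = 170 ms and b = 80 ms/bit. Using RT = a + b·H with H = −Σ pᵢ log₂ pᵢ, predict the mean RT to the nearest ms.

348 ms

H = 0.16·log₂(1/0.16) + 0.18·log₂(1/0.18) + 0.35·log₂(1/0.35) + 0.12·log₂(1/0.12) + 0.19·log₂(1/0.19) = 2.2207 bits.
RT = 170 + 80 × 2.2207 = 347.66 ms.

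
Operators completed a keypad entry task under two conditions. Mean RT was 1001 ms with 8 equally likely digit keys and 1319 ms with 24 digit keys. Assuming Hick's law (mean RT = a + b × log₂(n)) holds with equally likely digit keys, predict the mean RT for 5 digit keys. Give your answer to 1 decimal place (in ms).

Fit slope and intercept:
  b = (1319 − 1001) / (log₂ 24 − log₂ 8) = 318 / (4.5850 − 3) = 200.636 ms/bit
  a = 1001 − 200.636 × 3 = 399.093 ms
Then RT(5) = 399.093 + 200.636 × log₂ 5 = 399.093 + 200.636 × 2.3219 ≈ 864.955 ms.

865.0 ms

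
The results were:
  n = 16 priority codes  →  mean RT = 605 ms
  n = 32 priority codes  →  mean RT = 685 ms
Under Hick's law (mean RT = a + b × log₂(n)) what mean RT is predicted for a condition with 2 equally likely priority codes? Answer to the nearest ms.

RT is linear in log₂ n, so two points fix the line:
  b = (685 − 605) / (log₂ 32 − log₂ 16) = 80 / (5 − 4) = 80 ms/bit
  a = 605 − 80 × 4 = 285 ms
Then RT(2) = 285 + 80 × log₂ 2 = 285 + 80 × 1 ≈ 365.000 ms.

365 ms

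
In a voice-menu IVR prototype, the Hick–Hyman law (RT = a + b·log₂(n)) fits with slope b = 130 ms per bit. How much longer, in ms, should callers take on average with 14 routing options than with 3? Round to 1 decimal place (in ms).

Only the slope matters, since a is common to both: ΔRT = b·log₂(n₂/n₁).
log₂(14) − log₂(3) = 3.8074 − 1.5850 = 2.2224.
ΔRT = 130 × 2.2224 = 288.911 ms.

288.9 ms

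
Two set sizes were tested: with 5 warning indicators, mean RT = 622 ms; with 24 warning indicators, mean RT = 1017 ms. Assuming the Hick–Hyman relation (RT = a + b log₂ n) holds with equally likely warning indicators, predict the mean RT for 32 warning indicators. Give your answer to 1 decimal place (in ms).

With log₂ n on the abscissa the relation is linear; from the two conditions:
  b = (1017 − 622) / (log₂ 24 − log₂ 5) = 395 / (4.5850 − 2.3219) = 174.544 ms/bit
  a = 622 − 174.544 × 2.3219 = 216.720 ms
Then RT(32) = 216.720 + 174.544 × log₂ 32 = 216.720 + 174.544 × 5 ≈ 1089.442 ms.

1089.4 ms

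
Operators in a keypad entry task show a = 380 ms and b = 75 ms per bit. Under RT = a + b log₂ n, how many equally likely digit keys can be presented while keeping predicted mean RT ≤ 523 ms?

3

Information budget: (523 − 380)/75 = 1.9067 bits, so n ≤ 2^1.9067 = 3.749 → at most 3.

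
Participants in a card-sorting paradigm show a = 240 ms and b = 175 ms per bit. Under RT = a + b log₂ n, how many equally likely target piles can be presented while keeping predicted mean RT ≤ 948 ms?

16

175·log₂ n ≤ 948 − 240 = 708, giving log₂ n ≤ 4.0457 and n ≤ 16.515. The largest whole number is 16.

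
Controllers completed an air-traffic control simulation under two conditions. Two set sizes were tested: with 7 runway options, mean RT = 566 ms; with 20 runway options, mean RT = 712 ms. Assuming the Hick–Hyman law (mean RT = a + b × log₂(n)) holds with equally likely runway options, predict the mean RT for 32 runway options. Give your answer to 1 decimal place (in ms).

777.4 ms

With log₂ n on the abscissa the relation is linear; from the two conditions:
  b = (712 − 566) / (log₂ 20 − log₂ 7) = 146 / (4.3219 − 2.8074) = 96.397 ms/bit
  a = 566 − 96.397 × 2.8074 = 295.380 ms
Then RT(32) = 295.380 + 96.397 × log₂ 32 = 295.380 + 96.397 × 5 ≈ 777.364 ms.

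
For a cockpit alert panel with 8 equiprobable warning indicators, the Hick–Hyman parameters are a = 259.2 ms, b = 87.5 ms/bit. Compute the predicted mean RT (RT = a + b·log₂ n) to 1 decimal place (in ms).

521.7 ms

log₂(8) = 3 bits, so RT = 259.2 + 87.5 × 3 ≈ 521.700 ms.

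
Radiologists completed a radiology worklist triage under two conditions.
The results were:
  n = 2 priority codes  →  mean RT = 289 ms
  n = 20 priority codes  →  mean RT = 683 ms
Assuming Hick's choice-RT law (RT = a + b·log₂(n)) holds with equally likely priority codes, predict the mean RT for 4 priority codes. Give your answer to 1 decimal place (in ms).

407.6 ms

Fit slope and intercept:
  b = (683 − 289) / (log₂ 20 − log₂ 2) = 394 / (4.3219 − 1) = 118.606 ms/bit
  a = 289 − 118.606 × 1 = 170.394 ms
Then RT(4) = 170.394 + 118.606 × log₂ 4 = 170.394 + 118.606 × 2 ≈ 407.606 ms.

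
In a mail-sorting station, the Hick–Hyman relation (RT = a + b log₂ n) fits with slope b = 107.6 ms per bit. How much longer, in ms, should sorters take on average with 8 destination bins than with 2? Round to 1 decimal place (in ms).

ΔRT = (a + b log₂ n₂) − (a + b log₂ n₁) = b·(log₂ n₂ − log₂ n₁).
log₂(8) − log₂(2) = log₂(8/2) = log₂(4) = 2.
ΔRT = 107.6 × 2.0000 = 215.200 ms.

215.2 ms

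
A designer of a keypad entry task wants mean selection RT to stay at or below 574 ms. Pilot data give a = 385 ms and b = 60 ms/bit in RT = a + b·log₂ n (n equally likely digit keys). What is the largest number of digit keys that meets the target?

Set 385 + 60·log₂ n ≤ 574 → log₂ n ≤ (574 − 385)/60 = 3.1500.
So n ≤ 2^3.1500 = 8.877; the largest integer n is 8.

8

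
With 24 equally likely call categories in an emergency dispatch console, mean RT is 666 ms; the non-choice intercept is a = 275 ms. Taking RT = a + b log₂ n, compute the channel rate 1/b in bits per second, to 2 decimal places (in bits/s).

Choice component = 666 − 275 = 391 ms over log₂(24) = 4.5850 bits.
b = 391 / 4.5850 = 85.279 ms/bit, so 1/b = 11.726 bits/s.

11.73 bits/s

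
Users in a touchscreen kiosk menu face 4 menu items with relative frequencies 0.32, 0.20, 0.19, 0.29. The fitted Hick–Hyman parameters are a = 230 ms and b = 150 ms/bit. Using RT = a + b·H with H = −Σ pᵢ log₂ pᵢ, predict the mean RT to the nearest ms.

525 ms

H = 0.32·log₂(1/0.32) + 0.20·log₂(1/0.20) + 0.19·log₂(1/0.19) + 0.29·log₂(1/0.29) = 1.9635 bits.
RT = 230 + 150 × 1.9635 = 524.53 ms.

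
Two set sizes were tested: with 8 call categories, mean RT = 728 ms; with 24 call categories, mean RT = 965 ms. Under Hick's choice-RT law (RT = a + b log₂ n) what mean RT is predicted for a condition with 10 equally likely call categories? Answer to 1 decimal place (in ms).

RT is linear in log₂ n, so two points fix the line:
  b = (965 − 728) / (log₂ 24 − log₂ 8) = 237 / (4.5850 − 3) = 149.530 ms/bit
  a = 728 − 149.530 × 3 = 279.409 ms
Then RT(10) = 279.409 + 149.530 × log₂ 10 = 279.409 + 149.530 × 3.3219 ≈ 776.138 ms.

776.1 ms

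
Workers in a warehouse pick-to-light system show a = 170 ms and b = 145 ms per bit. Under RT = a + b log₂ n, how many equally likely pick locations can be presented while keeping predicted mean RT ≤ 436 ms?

Information budget: (436 − 170)/145 = 1.8345 bits, so n ≤ 2^1.8345 = 3.566 → at most 3.

3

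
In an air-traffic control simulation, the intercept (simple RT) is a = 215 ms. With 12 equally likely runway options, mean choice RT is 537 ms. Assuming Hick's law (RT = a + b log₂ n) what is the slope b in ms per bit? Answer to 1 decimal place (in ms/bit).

89.8 ms/bit

b = (537 − 215) / log₂(12) = 322 / 3.5850 = 89.820 ms/bit.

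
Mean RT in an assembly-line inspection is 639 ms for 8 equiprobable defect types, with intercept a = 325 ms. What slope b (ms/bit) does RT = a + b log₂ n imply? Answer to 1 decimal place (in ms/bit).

8 alternatives carry log₂ 8 = 3 bits; the choice cost is 639 − 325 = 314 ms, so b = 314/3 = 104.667 ms/bit.

104.7 ms/bit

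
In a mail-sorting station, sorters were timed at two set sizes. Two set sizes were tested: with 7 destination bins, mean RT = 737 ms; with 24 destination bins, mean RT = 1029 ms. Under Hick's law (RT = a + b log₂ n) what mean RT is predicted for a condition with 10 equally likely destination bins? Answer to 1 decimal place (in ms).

821.5 ms

With log₂ n on the abscissa the relation is linear; from the two conditions:
  b = (1029 − 737) / (log₂ 24 − log₂ 7) = 292 / (4.5850 − 2.8074) = 164.266 ms/bit
  a = 737 − 164.266 × 2.8074 = 275.848 ms
Then RT(10) = 275.848 + 164.266 × log₂ 10 = 275.848 + 164.266 × 3.3219 ≈ 821.527 ms.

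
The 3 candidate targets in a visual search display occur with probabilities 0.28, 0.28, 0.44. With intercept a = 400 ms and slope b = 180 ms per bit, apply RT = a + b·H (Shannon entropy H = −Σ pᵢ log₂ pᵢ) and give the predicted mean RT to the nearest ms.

679 ms

Entropy contributions −pᵢ log₂ pᵢ: 0.5142, 0.5142, 0.5211; sum H = 1.5496 bits.
RT = a + bH = 400 + 180·1.5496 = 678.93 ms.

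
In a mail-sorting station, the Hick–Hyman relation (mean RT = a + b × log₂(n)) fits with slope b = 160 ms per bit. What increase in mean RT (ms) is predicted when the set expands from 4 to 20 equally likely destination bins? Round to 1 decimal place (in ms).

ΔRT = (a + b log₂ n₂) − (a + b log₂ n₁) = b·(log₂ n₂ − log₂ n₁).
log₂(20) − log₂(4) = 4.3219 − 2 = 2.3219.
ΔRT = 160 × 2.3219 = 371.508 ms.

371.5 ms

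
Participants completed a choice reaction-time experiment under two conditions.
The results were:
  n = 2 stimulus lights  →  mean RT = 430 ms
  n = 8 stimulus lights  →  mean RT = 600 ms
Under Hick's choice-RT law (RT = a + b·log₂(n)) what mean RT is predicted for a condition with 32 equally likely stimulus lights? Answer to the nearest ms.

770 ms

RT is linear in log₂ n, so two points fix the line:
  b = (600 − 430) / (log₂ 8 − log₂ 2) = 170 / (3 − 1) = 85 ms/bit
  a = 430 − 85 × 1 = 345 ms
Then RT(32) = 345 + 85 × log₂ 32 = 345 + 85 × 5 ≈ 770.000 ms.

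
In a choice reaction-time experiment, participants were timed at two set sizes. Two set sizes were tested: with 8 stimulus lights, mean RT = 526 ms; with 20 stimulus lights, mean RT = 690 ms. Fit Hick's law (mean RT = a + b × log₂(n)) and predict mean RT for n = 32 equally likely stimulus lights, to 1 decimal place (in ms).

With log₂ n on the abscissa the relation is linear; from the two conditions:
  b = (690 − 526) / (log₂ 20 − log₂ 8) = 164 / (4.3219 − 3) = 124.061 ms/bit
  a = 526 − 124.061 × 3 = 153.816 ms
Then RT(32) = 153.816 + 124.061 × log₂ 32 = 153.816 + 124.061 × 5 ≈ 774.122 ms.

774.1 ms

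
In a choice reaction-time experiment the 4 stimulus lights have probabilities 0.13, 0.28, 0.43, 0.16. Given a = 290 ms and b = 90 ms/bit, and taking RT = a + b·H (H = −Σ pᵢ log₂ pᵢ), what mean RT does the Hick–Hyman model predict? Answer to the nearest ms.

H = 0.13·log₂(1/0.13) + 0.28·log₂(1/0.28) + 0.43·log₂(1/0.43) + 0.16·log₂(1/0.16) = 1.8434 bits.
RT = 290 + 90 × 1.8434 = 455.91 ms.

456 ms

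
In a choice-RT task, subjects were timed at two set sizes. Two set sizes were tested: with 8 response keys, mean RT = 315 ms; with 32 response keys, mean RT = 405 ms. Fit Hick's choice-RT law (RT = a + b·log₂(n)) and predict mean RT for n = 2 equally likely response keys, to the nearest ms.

225 ms

Solve the two-equation system in a and b:
  b = (405 − 315) / (log₂ 32 − log₂ 8) = 90 / (5 − 3) = 45 ms/bit
  a = 315 − 45 × 3 = 180 ms
Then RT(2) = 180 + 45 × log₂ 2 = 180 + 45 × 1 ≈ 225.000 ms.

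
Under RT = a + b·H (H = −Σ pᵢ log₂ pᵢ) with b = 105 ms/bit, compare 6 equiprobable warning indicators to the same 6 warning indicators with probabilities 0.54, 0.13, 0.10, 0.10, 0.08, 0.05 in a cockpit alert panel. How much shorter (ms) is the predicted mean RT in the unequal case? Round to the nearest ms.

58 ms

Equiprobable entropy H₀ = log₂ 6 = 2.5850 bits.
Skewed entropy H = −Σ pᵢ log₂ pᵢ = 2.0347 bits.
ΔRT = b·(H₀ − H) = 105 × 0.5503 = 57.78 ms.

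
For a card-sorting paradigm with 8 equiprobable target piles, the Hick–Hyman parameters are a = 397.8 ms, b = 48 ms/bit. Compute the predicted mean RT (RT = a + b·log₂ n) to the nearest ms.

542 ms

log₂(8) = 3 bits, so RT = 397.8 + 48 × 3 ≈ 541.800 ms.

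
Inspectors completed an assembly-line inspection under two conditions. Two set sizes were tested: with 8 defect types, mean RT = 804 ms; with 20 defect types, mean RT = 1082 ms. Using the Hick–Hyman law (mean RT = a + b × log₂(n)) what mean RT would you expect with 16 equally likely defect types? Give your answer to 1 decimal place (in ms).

Solve the two-equation system in a and b:
  b = (1082 − 804) / (log₂ 20 − log₂ 8) = 278 / (4.3219 − 3) = 210.299 ms/bit
  a = 804 − 210.299 × 3 = 173.103 ms
Then RT(16) = 173.103 + 210.299 × log₂ 16 = 173.103 + 210.299 × 4 ≈ 1014.299 ms.

1014.3 ms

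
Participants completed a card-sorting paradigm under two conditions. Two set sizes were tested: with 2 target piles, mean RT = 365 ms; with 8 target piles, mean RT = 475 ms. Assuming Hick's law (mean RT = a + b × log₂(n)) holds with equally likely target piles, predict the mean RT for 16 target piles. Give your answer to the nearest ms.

Fit slope and intercept:
  b = (475 − 365) / (log₂ 8 − log₂ 2) = 110 / (3 − 1) = 55 ms/bit
  a = 365 − 55 × 1 = 310 ms
Then RT(16) = 310 + 55 × log₂ 16 = 310 + 55 × 4 ≈ 530.000 ms.

530 ms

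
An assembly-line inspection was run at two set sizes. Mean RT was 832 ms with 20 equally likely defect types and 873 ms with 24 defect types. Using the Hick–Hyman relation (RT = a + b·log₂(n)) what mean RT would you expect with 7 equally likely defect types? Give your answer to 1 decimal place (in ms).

595.9 ms

With log₂ n on the abscissa the relation is linear; from the two conditions:
  b = (873 − 832) / (log₂ 24 − log₂ 20) = 41 / (4.5850 − 4.3219) = 155.873 ms/bit
  a = 832 − 155.873 × 4.3219 = 158.327 ms
Then RT(7) = 158.327 + 155.873 × log₂ 7 = 158.327 + 155.873 × 2.8074 ≈ 595.919 ms.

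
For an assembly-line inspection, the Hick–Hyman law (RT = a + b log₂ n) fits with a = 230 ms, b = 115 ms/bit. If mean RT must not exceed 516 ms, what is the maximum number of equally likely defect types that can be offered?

5

Set 230 + 115·log₂ n ≤ 516 → log₂ n ≤ (516 − 230)/115 = 2.4870.
So n ≤ 2^2.4870 = 5.606; the largest integer n is 5.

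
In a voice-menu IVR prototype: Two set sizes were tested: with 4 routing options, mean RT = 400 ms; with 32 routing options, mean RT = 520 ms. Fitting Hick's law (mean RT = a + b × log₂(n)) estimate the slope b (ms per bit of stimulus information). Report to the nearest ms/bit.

b = (RT₂ − RT₁)/(log₂ n₂ − log₂ n₁) = (520 − 400)/(5 − 2) = 40 ms/bit.

40 ms/bit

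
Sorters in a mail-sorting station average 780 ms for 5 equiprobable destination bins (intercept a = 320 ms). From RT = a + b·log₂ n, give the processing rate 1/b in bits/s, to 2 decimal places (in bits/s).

5.05 bits/s

b = (780 − 320)/log₂ 5 = 460/2.3219 = 198.111 ms per bit = 0.19811 s/bit; the reciprocal is 5.048 bits/s.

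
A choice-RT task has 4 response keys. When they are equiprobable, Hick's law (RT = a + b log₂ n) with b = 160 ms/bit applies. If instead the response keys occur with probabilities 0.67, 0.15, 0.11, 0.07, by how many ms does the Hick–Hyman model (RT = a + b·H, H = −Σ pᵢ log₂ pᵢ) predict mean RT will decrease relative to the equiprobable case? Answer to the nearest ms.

The RT saving is b·ΔH. Equiprobable H₀ = log₂(4) = 2.0000 bits; with the given probabilities H = 1.4165 bits.
b·(H₀ − H) = 160 × (2.0000 − 1.4165) = 93.36 ms.

93 ms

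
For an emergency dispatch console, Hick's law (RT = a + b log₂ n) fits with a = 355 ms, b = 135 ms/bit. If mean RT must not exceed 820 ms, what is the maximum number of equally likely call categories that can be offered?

10

135·log₂ n ≤ 820 − 355 = 465, giving log₂ n ≤ 3.4444 and n ≤ 10.886. The largest whole number is 10.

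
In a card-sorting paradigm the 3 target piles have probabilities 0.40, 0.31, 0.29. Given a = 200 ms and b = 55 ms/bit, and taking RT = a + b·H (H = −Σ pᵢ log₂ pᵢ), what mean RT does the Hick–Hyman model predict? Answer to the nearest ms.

286 ms

Entropy contributions −pᵢ log₂ pᵢ: 0.5288, 0.5238, 0.5179; sum H = 1.5705 bits.
RT = a + bH = 200 + 55·1.5705 = 286.38 ms.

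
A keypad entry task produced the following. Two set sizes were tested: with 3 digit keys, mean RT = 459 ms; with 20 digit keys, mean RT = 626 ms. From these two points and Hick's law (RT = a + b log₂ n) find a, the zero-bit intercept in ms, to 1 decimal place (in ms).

The slope on a log₂ axis is (626 − 459) / (4.3219 − 1.5850) = 61.016 ms/bit.
a = RT₁ − b·log₂ n₁ = 459 − 61.016 × 1.5850 = 362.291 ms.

362.3 ms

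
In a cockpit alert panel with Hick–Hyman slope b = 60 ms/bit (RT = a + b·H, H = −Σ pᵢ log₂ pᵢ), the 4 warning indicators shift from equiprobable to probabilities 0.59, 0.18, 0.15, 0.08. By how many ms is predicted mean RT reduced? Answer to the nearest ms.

24 ms

The RT saving is b·ΔH. Equiprobable H₀ = log₂(4) = 2.0000 bits; with the given probabilities H = 1.5965 bits.
b·(H₀ − H) = 60 × (2.0000 − 1.5965) = 24.21 ms.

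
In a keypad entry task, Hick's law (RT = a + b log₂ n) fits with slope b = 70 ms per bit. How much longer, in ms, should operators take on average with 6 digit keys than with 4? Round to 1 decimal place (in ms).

The intercept a cancels: ΔRT = b·(log₂ n₂ − log₂ n₁) = b·log₂(n₂/n₁).
log₂(6) − log₂(4) = 2.5850 − 2 = 0.5850.
ΔRT = 70 × 0.5850 = 40.947 ms.

40.9 ms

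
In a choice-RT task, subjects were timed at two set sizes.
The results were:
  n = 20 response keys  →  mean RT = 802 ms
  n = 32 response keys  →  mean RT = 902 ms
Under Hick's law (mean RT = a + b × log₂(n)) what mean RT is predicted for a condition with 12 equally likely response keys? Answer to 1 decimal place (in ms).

With log₂ n on the abscissa the relation is linear; from the two conditions:
  b = (902 − 802) / (log₂ 32 − log₂ 20) = 100 / (5 − 4.3219) = 147.477 ms/bit
  a = 802 − 147.477 × 4.3219 = 164.615 ms
Then RT(12) = 164.615 + 147.477 × log₂ 12 = 164.615 + 147.477 × 3.5850 ≈ 693.315 ms.

693.3 ms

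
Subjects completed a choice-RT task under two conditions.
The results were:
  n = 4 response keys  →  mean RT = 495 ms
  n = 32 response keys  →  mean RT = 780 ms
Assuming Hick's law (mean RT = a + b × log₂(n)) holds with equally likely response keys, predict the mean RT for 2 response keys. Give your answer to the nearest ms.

400 ms

Solve the two-equation system in a and b:
  b = (780 − 495) / (log₂ 32 − log₂ 4) = 285 / (5 − 2) = 95 ms/bit
  a = 495 − 95 × 2 = 305 ms
Then RT(2) = 305 + 95 × log₂ 2 = 305 + 95 × 1 ≈ 400.000 ms.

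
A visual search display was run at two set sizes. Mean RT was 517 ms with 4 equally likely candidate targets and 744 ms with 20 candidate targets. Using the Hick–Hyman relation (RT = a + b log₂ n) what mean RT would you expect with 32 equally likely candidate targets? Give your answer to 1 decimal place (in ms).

810.3 ms

Fit slope and intercept:
  b = (744 − 517) / (log₂ 20 − log₂ 4) = 227 / (4.3219 − 2) = 97.764 ms/bit
  a = 517 − 97.764 × 2 = 321.473 ms
Then RT(32) = 321.473 + 97.764 × log₂ 32 = 321.473 + 97.764 × 5 ≈ 810.291 ms.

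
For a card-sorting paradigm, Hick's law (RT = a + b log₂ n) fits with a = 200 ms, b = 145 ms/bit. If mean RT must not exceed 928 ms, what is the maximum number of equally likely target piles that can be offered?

145·log₂ n ≤ 928 − 200 = 728, giving log₂ n ≤ 5.0207 and n ≤ 32.462. The largest whole number is 32.

32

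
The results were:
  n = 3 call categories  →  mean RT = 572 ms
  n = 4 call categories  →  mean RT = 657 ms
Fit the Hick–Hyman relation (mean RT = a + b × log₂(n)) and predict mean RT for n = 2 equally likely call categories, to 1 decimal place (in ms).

452.2 ms

RT is linear in log₂ n, so two points fix the line:
  b = (657 − 572) / (log₂ 4 − log₂ 3) = 85 / (2 − 1.5850) = 204.801 ms/bit
  a = 572 − 204.801 × 1.5850 = 247.398 ms
Then RT(2) = 247.398 + 204.801 × log₂ 2 = 247.398 + 204.801 × 1 ≈ 452.199 ms.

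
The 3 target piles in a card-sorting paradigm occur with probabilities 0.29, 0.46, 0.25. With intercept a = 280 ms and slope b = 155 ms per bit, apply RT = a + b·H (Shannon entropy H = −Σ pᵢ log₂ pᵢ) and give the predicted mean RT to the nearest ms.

518 ms

H = 0.29·log₂(1/0.29) + 0.46·log₂(1/0.46) + 0.25·log₂(1/0.25) = 1.5332 bits.
RT = 280 + 155 × 1.5332 = 517.65 ms.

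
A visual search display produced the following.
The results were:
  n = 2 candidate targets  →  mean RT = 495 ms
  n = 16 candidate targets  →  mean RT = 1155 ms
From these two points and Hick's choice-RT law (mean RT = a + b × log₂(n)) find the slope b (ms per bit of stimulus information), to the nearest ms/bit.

220 ms/bit

Slope: b = (1155 − 495) / (log₂ 16 − log₂ 2) = 660/3.0000 = 220 ms/bit.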